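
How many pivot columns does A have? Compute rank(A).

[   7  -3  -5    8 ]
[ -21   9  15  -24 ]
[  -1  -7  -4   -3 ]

Row reduction:
R2 <- R2 - (-3)*R1:  [ 0  0  0  0 ]
R3 <- R3 - (-1/7)*R1:  [     0  -52/7  -33/7  -13/7 ]
R2 <-> R3   (pivot in column 2 was zero)
[ 7     -3     -5      8 ]
[ 0  -52/7  -33/7  -13/7 ]
[ 0      0      0      0 ]
Row echelon form:
[ 7     -3     -5      8 ]
[ 0  -52/7  -33/7  -13/7 ]
[ 0      0      0      0 ]
Nonzero rows / pivot columns: 2

rank(A) = 2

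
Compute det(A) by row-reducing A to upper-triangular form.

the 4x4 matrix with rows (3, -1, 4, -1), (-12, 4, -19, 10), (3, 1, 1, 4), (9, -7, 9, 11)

Forward elimination:
R2 <- R2 - (-4)*R1:  [  0   0  -3   6 ]
R3 <- R3 - (1)*R1:  [  0   2  -3   5 ]
R4 <- R4 - (3)*R1:  [  0  -4  -3  14 ]
R2 <-> R3   (pivot in column 2 was zero)
[ 3  -1   4  -1 ]
[ 0   2  -3   5 ]
[ 0   0  -3   6 ]
[ 0  -4  -3  14 ]
R4 <- R4 - (-2)*R2:  [  0   0  -9  24 ]
R4 <- R4 - (3)*R3:  [ 0  0  0  6 ]
Upper-triangular form:
[ 3  -1   4  -1 ]
[ 0   2  -3   5 ]
[ 0   0  -3   6 ]
[ 0   0   0   6 ]
det(A) = (-1)^1 * (3) * (2) * (-3) * (6) = 108  (1 row swap -> sign -1)

det(A) = 108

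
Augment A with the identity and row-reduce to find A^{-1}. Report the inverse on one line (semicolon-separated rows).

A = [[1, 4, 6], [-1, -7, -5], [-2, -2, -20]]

inverse = [65/9 34/9 11/9; -5/9 -4/9 -1/18; -2/3 -1/3 -1/6]

Gauss-Jordan on [A | I]:
R2 <- R2 - (-1)*R1:  [  0  -3   1  |   1   1   0 ]
R3 <- R3 - (-2)*R1:  [  0   6  -8  |   2   0   1 ]
R2 <- (1/-3)*R2:  [    0     1  -1/3  |  -1/3  -1/3     0 ]
R1 <- R1 - (4)*R2:  [    1     0  22/3  |   7/3   4/3     0 ]
R3 <- R3 - (6)*R2:  [  0   0  -6  |   4   2   1 ]
R3 <- (1/-6)*R3:  [    0     0     1  |  -2/3  -1/3  -1/6 ]
R1 <- R1 - (22/3)*R3:  [    1     0     0  |  65/9  34/9  11/9 ]
R2 <- R2 - (-1/3)*R3:  [     0      1      0  |   -5/9   -4/9  -1/18 ]
Right block of [I | A^{-1}] is the inverse:
[ 65/9  34/9   11/9 ]
[ -5/9  -4/9  -1/18 ]
[ -2/3  -1/3   -1/6 ]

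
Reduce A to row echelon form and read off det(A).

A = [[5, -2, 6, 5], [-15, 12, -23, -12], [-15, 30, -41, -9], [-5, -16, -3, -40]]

Forward elimination:
R2 <- R2 - (-3)*R1:  [  0   6  -5   3 ]
R3 <- R3 - (-3)*R1:  [   0   24  -23    6 ]
R4 <- R4 - (-1)*R1:  [   0  -18    3  -35 ]
R3 <- R3 - (4)*R2:  [  0   0  -3  -6 ]
R4 <- R4 - (-3)*R2:  [   0    0  -12  -26 ]
R4 <- R4 - (4)*R3:  [  0   0   0  -2 ]
Upper-triangular form:
[ 5  -2   6   5 ]
[ 0   6  -5   3 ]
[ 0   0  -3  -6 ]
[ 0   0   0  -2 ]
det(A) = (-1)^0 * (5) * (6) * (-3) * (-2) = 180  (0 row swaps -> sign +1)

det(A) = 180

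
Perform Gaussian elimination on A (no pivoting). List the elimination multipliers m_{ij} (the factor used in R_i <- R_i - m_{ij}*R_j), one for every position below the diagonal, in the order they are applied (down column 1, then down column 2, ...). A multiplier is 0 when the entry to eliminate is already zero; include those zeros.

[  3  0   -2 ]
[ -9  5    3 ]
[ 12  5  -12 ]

Forward elimination:
R2 <- R2 - (-3)*R1:  [  0   5  -3 ]
R3 <- R3 - (4)*R1:  [  0   5  -4 ]
R3 <- R3 - (1)*R2:  [  0   0  -1 ]
Multipliers (in order of application): m_{21} = -3, m_{31} = 4, m_{32} = 1

multipliers: -3, 4, 1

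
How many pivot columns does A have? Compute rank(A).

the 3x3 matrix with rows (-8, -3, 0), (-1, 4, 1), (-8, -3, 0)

Row reduction:
R2 <- R2 - (1/8)*R1:  [    0  35/8     1 ]
R3 <- R3 - (1)*R1:  [ 0  0  0 ]
Row echelon form:
[ -8    -3  0 ]
[  0  35/8  1 ]
[  0     0  0 ]
Nonzero rows / pivot columns: 2

rank(A) = 2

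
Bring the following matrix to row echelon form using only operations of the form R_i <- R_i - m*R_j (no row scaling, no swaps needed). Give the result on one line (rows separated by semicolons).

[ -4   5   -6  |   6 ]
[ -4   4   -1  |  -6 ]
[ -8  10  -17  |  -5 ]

REF = [-4 5 -6 6; 0 -1 5 -12; 0 0 -5 -17]

Forward elimination:
R2 <- R2 - (1)*R1:  [   0   -1    5  -12 ]
R3 <- R3 - (2)*R1:  [   0    0   -5  -17 ]
Row echelon form:
[ -4   5  -6  |    6 ]
[  0  -1   5  |  -12 ]
[  0   0  -5  |  -17 ]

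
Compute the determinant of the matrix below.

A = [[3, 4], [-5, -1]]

Forward elimination:
R2 <- R2 - (-5/3)*R1:  [    0  17/3 ]
Upper-triangular form:
[ 3     4 ]
[ 0  17/3 ]
det(A) = (-1)^0 * (3) * (17/3) = 17  (0 row swaps -> sign +1)

det(A) = 17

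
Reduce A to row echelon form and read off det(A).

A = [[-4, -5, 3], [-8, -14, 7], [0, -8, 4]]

det(A) = 32

Forward elimination:
R2 <- R2 - (2)*R1:  [  0  -4   1 ]
R3 <- R3 - (2)*R2:  [ 0  0  2 ]
Upper-triangular form:
[ -4  -5  3 ]
[  0  -4  1 ]
[  0   0  2 ]
det(A) = (-1)^0 * (-4) * (-4) * (2) = 32  (0 row swaps -> sign +1)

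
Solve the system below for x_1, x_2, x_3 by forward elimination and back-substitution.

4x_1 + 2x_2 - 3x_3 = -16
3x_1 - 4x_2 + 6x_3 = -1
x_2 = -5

(-3, -5, -2)

Forward elimination on [A|b]:
R2 <- R2 - (3/4)*R1:  [     0  -11/2   33/4     11 ]
R3 <- R3 - (-2/11)*R2:  [   0    0  3/2   -3 ]
Row echelon form:
[ 4      2    -3  |  -16 ]
[ 0  -11/2  33/4  |   11 ]
[ 0      0   3/2  |   -3 ]
Back-substitution:
x_3 = (-3) / (3/2) = -2
x_2 = (11 - (33/4)*(-2)) / (-11/2) = -5
x_1 = (-16 - (2)*(-5) - (-3)*(-2)) / 4 = -3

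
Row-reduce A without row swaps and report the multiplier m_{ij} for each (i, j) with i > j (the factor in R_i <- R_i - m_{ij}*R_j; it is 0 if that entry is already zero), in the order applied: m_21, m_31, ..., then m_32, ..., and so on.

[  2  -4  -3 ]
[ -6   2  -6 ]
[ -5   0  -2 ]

multipliers: -3, -5/2, 1

Forward elimination:
R2 <- R2 - (-3)*R1:  [   0  -10  -15 ]
R3 <- R3 - (-5/2)*R1:  [     0    -10  -19/2 ]
R3 <- R3 - (1)*R2:  [    0     0  11/2 ]
Multipliers (in order of application): m_{21} = -3, m_{31} = -5/2, m_{32} = 1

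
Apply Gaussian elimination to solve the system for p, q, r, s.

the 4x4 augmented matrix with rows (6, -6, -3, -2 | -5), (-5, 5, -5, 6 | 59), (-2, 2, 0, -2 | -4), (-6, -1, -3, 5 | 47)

(-2, 0, -5, 4)

Forward elimination on [A|b]:
R2 <- R2 - (-5/6)*R1:  [     0      0  -15/2   13/3  329/6 ]
R3 <- R3 - (-1/3)*R1:  [     0      0     -1   -8/3  -17/3 ]
R4 <- R4 - (-1)*R1:  [  0  -7  -6   3  42 ]
R2 <-> R4   (pivot in column 2 was zero)
[ 6  -6     -3    -2     -5 ]
[ 0  -7     -6     3     42 ]
[ 0   0     -1  -8/3  -17/3 ]
[ 0   0  -15/2  13/3  329/6 ]
R4 <- R4 - (15/2)*R3:  [     0      0      0   73/3  292/3 ]
Row echelon form:
[ 6  -6  -3    -2  |     -5 ]
[ 0  -7  -6     3  |     42 ]
[ 0   0  -1  -8/3  |  -17/3 ]
[ 0   0   0  73/3  |  292/3 ]
Back-substitution:
s = (292/3) / (73/3) = 4
r = (-17/3 - (-8/3)*(4)) / -1 = -5
q = (42 - (-6)*(-5) - (3)*(4)) / -7 = 0
p = (-5 - (-6)*(0) - (-3)*(-5) - (-2)*(4)) / 6 = -2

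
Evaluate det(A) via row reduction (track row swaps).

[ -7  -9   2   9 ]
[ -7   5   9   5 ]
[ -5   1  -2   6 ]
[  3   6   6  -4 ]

Forward elimination:
R2 <- R2 - (1)*R1:  [  0  14   7  -4 ]
R3 <- R3 - (5/7)*R1:  [     0   52/7  -24/7   -3/7 ]
R4 <- R4 - (-3/7)*R1:  [    0  15/7  48/7  -1/7 ]
R3 <- R3 - (26/49)*R2:  [     0      0  -50/7  83/49 ]
R4 <- R4 - (15/98)*R2:  [     0      0  81/14  23/49 ]
R4 <- R4 - (-81/100)*R3:  [        0         0         0  1289/700 ]
Upper-triangular form:
[ -7  -9      2         9 ]
[  0  14      7        -4 ]
[  0   0  -50/7     83/49 ]
[  0   0      0  1289/700 ]
det(A) = (-1)^0 * (-7) * (14) * (-50/7) * (1289/700) = 1289  (0 row swaps -> sign +1)

det(A) = 1289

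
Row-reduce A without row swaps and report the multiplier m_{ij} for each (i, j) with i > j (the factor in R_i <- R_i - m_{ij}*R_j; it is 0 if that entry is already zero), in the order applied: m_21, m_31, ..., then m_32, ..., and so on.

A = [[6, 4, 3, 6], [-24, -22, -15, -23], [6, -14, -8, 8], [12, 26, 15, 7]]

Forward elimination:
R2 <- R2 - (-4)*R1:  [  0  -6  -3   1 ]
R3 <- R3 - (1)*R1:  [   0  -18  -11    2 ]
R4 <- R4 - (2)*R1:  [  0  18   9  -5 ]
R3 <- R3 - (3)*R2:  [  0   0  -2  -1 ]
R4 <- R4 - (-3)*R2:  [  0   0   0  -2 ]
R4: entry in column 3 is already 0 -> m_{43} = 0 (no row operation needed)
Multipliers (in order of application): m_{21} = -4, m_{31} = 1, m_{41} = 2, m_{32} = 3, m_{42} = -3, m_{43} = 0

multipliers: -4, 1, 2, 3, -3, 0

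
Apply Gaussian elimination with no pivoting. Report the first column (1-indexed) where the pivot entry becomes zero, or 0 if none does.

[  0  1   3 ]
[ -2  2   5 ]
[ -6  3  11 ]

first zero-pivot column = 1

Naive forward elimination:
Pivot entry (1,1) is zero but row 2 has -2 in column 1 -> naive elimination stops; a row interchange (e.g. R1 <-> R2) would be required here.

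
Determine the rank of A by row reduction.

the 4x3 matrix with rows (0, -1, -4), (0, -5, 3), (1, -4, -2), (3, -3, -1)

Row reduction:
R1 <-> R3   (pivot in column 1 was zero)
[ 1  -4  -2 ]
[ 0  -5   3 ]
[ 0  -1  -4 ]
[ 3  -3  -1 ]
R4 <- R4 - (3)*R1:  [ 0  9  5 ]
R3 <- R3 - (1/5)*R2:  [     0      0  -23/5 ]
R4 <- R4 - (-9/5)*R2:  [    0     0  52/5 ]
R4 <- R4 - (-52/23)*R3:  [ 0  0  0 ]
Row echelon form:
[ 1  -4     -2 ]
[ 0  -5      3 ]
[ 0   0  -23/5 ]
[ 0   0      0 ]
Nonzero rows / pivot columns: 3

rank(A) = 3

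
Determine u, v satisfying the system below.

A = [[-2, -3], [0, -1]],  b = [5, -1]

(-4, 1)

Forward elimination on [A|b]:
Row echelon form:
[ -2  -3  |   5 ]
[  0  -1  |  -1 ]
Back-substitution:
v = (-1) / -1 = 1
u = (5 - (-3)*(1)) / -2 = -4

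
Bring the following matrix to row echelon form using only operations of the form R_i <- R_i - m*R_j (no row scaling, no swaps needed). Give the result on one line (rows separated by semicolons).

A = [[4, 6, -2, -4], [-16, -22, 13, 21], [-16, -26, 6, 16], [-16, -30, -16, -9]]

Forward elimination:
R2 <- R2 - (-4)*R1:  [ 0  2  5  5 ]
R3 <- R3 - (-4)*R1:  [  0  -2  -2   0 ]
R4 <- R4 - (-4)*R1:  [   0   -6  -24  -25 ]
R3 <- R3 - (-1)*R2:  [ 0  0  3  5 ]
R4 <- R4 - (-3)*R2:  [   0    0   -9  -10 ]
R4 <- R4 - (-3)*R3:  [ 0  0  0  5 ]
Row echelon form:
[ 4  6  -2  -4 ]
[ 0  2   5   5 ]
[ 0  0   3   5 ]
[ 0  0   0   5 ]

REF = [4 6 -2 -4; 0 2 5 5; 0 0 3 5; 0 0 0 5]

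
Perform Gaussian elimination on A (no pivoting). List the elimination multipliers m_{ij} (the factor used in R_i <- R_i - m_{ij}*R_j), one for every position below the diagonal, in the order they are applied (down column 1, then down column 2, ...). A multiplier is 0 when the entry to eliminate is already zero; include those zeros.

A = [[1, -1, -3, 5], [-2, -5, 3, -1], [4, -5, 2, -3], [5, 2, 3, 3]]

multipliers: -2, 4, 5, 1/7, -1, 105/101

Forward elimination:
R2 <- R2 - (-2)*R1:  [  0  -7  -3   9 ]
R3 <- R3 - (4)*R1:  [   0   -1   14  -23 ]
R4 <- R4 - (5)*R1:  [   0    7   18  -22 ]
R3 <- R3 - (1/7)*R2:  [      0       0   101/7  -170/7 ]
R4 <- R4 - (-1)*R2:  [   0    0   15  -13 ]
R4 <- R4 - (105/101)*R3:  [        0         0         0  1237/101 ]
Multipliers (in order of application): m_{21} = -2, m_{31} = 4, m_{41} = 5, m_{32} = 1/7, m_{42} = -1, m_{43} = 105/101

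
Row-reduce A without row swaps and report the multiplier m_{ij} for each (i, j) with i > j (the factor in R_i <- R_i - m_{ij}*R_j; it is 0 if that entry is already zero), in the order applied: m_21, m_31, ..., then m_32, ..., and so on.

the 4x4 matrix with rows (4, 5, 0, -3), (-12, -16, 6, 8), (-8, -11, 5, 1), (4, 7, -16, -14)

multipliers: -3, -2, 1, 1, -2, 4

Forward elimination:
R2 <- R2 - (-3)*R1:  [  0  -1   6  -1 ]
R3 <- R3 - (-2)*R1:  [  0  -1   5  -5 ]
R4 <- R4 - (1)*R1:  [   0    2  -16  -11 ]
R3 <- R3 - (1)*R2:  [  0   0  -1  -4 ]
R4 <- R4 - (-2)*R2:  [   0    0   -4  -13 ]
R4 <- R4 - (4)*R3:  [ 0  0  0  3 ]
Multipliers (in order of application): m_{21} = -3, m_{31} = -2, m_{41} = 1, m_{32} = 1, m_{42} = -2, m_{43} = 4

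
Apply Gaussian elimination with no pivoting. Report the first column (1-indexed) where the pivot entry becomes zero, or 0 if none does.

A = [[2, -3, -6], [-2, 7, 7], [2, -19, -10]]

Naive forward elimination:
R2 <- R2 - (-1)*R1:  [ 0  4  1 ]
R3 <- R3 - (1)*R1:  [   0  -16   -4 ]
R3 <- R3 - (-4)*R2:  [ 0  0  0 ]
Matrix at this point:
[ 2  -3  -6 ]
[ 0   4   1 ]
[ 0   0   0 ]
Pivot entry (3,3) in the last row is zero and there are no rows below to swap with -> zero pivot in column 3 (A is singular).

first zero-pivot column = 3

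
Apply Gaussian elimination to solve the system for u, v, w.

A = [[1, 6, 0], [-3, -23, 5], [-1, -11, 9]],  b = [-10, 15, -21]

Forward elimination on [A|b]:
R2 <- R2 - (-3)*R1:  [   0   -5    5  -15 ]
R3 <- R3 - (-1)*R1:  [   0   -5    9  -31 ]
R3 <- R3 - (1)*R2:  [   0    0    4  -16 ]
Row echelon form:
[ 1   6  0  |  -10 ]
[ 0  -5  5  |  -15 ]
[ 0   0  4  |  -16 ]
Back-substitution:
w = (-16) / 4 = -4
v = (-15 - (5)*(-4)) / -5 = -1
u = (-10 - (6)*(-1)) / 1 = -4

(-4, -1, -4)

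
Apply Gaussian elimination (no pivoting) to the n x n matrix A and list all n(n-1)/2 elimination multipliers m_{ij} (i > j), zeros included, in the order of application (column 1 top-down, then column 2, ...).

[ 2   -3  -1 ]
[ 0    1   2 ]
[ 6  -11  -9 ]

Forward elimination:
R2: entry in column 1 is already 0 -> m_{21} = 0 (no row operation needed)
R3 <- R3 - (3)*R1:  [  0  -2  -6 ]
R3 <- R3 - (-2)*R2:  [  0   0  -2 ]
Multipliers (in order of application): m_{21} = 0, m_{31} = 3, m_{32} = -2

multipliers: 0, 3, -2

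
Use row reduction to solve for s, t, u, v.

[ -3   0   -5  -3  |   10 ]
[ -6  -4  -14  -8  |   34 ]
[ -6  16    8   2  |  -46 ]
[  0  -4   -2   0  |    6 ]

Forward elimination on [A|b]:
R2 <- R2 - (2)*R1:  [  0  -4  -4  -2  14 ]
R3 <- R3 - (2)*R1:  [   0   16   18    8  -66 ]
R3 <- R3 - (-4)*R2:  [   0    0    2    0  -10 ]
R4 <- R4 - (1)*R2:  [  0   0   2   2  -8 ]
R4 <- R4 - (1)*R3:  [ 0  0  0  2  2 ]
Row echelon form:
[ -3   0  -5  -3  |   10 ]
[  0  -4  -4  -2  |   14 ]
[  0   0   2   0  |  -10 ]
[  0   0   0   2  |    2 ]
Back-substitution:
v = (2) / 2 = 1
u = (-10) / 2 = -5
t = (14 - (-4)*(-5) - (-2)*(1)) / -4 = 1
s = (10 - (-5)*(-5) - (-3)*(1)) / -3 = 4

(4, 1, -5, 1)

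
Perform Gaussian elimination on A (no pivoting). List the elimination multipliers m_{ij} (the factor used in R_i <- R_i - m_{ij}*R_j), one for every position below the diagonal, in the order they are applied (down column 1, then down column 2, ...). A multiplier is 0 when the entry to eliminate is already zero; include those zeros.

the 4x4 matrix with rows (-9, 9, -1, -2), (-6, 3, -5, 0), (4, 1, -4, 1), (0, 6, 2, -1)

multipliers: 2/3, -4/9, 0, -5/3, -2, 4/7

Forward elimination:
R2 <- R2 - (2/3)*R1:  [     0     -3  -13/3    4/3 ]
R3 <- R3 - (-4/9)*R1:  [     0      5  -40/9    1/9 ]
R4: entry in column 1 is already 0 -> m_{41} = 0 (no row operation needed)
R3 <- R3 - (-5/3)*R2:  [     0      0  -35/3    7/3 ]
R4 <- R4 - (-2)*R2:  [     0      0  -20/3    5/3 ]
R4 <- R4 - (4/7)*R3:  [   0    0    0  1/3 ]
Multipliers (in order of application): m_{21} = 2/3, m_{31} = -4/9, m_{41} = 0, m_{32} = -5/3, m_{42} = -2, m_{43} = 4/7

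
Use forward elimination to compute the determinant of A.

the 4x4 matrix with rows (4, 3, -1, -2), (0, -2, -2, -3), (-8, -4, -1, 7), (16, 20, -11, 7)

det(A) = 120

Forward elimination:
R3 <- R3 - (-2)*R1:  [  0   2  -3   3 ]
R4 <- R4 - (4)*R1:  [  0   8  -7  15 ]
R3 <- R3 - (-1)*R2:  [  0   0  -5   0 ]
R4 <- R4 - (-4)*R2:  [   0    0  -15    3 ]
R4 <- R4 - (3)*R3:  [ 0  0  0  3 ]
Upper-triangular form:
[ 4   3  -1  -2 ]
[ 0  -2  -2  -3 ]
[ 0   0  -5   0 ]
[ 0   0   0   3 ]
det(A) = (-1)^0 * (4) * (-2) * (-5) * (3) = 120  (0 row swaps -> sign +1)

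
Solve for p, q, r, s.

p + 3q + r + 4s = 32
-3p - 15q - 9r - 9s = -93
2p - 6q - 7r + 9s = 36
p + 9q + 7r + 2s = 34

(0, 5, -3, 5)

Forward elimination on [A|b]:
R2 <- R2 - (-3)*R1:  [  0  -6  -6   3   3 ]
R3 <- R3 - (2)*R1:  [   0  -12   -9    1  -28 ]
R4 <- R4 - (1)*R1:  [  0   6   6  -2   2 ]
R3 <- R3 - (2)*R2:  [   0    0    3   -5  -34 ]
R4 <- R4 - (-1)*R2:  [ 0  0  0  1  5 ]
Row echelon form:
[ 1   3   1   4  |   32 ]
[ 0  -6  -6   3  |    3 ]
[ 0   0   3  -5  |  -34 ]
[ 0   0   0   1  |    5 ]
Back-substitution:
s = (5) / 1 = 5
r = (-34 - (-5)*(5)) / 3 = -3
q = (3 - (-6)*(-3) - (3)*(5)) / -6 = 5
p = (32 - (3)*(5) - (1)*(-3) - (4)*(5)) / 1 = 0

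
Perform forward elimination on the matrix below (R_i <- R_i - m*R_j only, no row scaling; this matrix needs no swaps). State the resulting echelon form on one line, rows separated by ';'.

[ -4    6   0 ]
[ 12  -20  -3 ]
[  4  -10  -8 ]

REF = [-4 6 0; 0 -2 -3; 0 0 -2]

Forward elimination:
R2 <- R2 - (-3)*R1:  [  0  -2  -3 ]
R3 <- R3 - (-1)*R1:  [  0  -4  -8 ]
R3 <- R3 - (2)*R2:  [  0   0  -2 ]
Row echelon form:
[ -4   6   0 ]
[  0  -2  -3 ]
[  0   0  -2 ]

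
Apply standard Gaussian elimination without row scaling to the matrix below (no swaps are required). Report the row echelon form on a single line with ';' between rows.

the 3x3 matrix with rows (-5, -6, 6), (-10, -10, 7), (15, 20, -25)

REF = [-5 -6 6; 0 2 -5; 0 0 -2]

Forward elimination:
R2 <- R2 - (2)*R1:  [  0   2  -5 ]
R3 <- R3 - (-3)*R1:  [  0   2  -7 ]
R3 <- R3 - (1)*R2:  [  0   0  -2 ]
Row echelon form:
[ -5  -6   6 ]
[  0   2  -5 ]
[  0   0  -2 ]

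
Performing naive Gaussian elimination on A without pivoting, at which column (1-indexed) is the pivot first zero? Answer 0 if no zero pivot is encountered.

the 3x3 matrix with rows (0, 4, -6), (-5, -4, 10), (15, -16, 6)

Naive forward elimination:
Pivot entry (1,1) is zero but row 2 has -5 in column 1 -> naive elimination stops; a row interchange (e.g. R1 <-> R2) would be required here.

first zero-pivot column = 1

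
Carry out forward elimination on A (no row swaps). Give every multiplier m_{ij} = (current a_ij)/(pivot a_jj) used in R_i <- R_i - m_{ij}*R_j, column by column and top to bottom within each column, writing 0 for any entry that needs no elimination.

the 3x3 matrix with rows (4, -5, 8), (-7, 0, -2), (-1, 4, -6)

multipliers: -7/4, -1/4, -11/35

Forward elimination:
R2 <- R2 - (-7/4)*R1:  [     0  -35/4     12 ]
R3 <- R3 - (-1/4)*R1:  [    0  11/4    -4 ]
R3 <- R3 - (-11/35)*R2:  [     0      0  -8/35 ]
Multipliers (in order of application): m_{21} = -7/4, m_{31} = -1/4, m_{32} = -11/35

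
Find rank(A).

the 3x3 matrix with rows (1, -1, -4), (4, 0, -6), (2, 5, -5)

Row reduction:
R2 <- R2 - (4)*R1:  [  0   4  10 ]
R3 <- R3 - (2)*R1:  [ 0  7  3 ]
R3 <- R3 - (7/4)*R2:  [     0      0  -29/2 ]
Row echelon form:
[ 1  -1     -4 ]
[ 0   4     10 ]
[ 0   0  -29/2 ]
Nonzero rows / pivot columns: 3

rank(A) = 3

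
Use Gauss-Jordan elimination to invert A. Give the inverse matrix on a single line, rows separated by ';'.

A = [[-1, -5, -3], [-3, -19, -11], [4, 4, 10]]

Gauss-Jordan on [A | I]:
R1 <- (1/-1)*R1:  [  1   5   3  |  -1   0   0 ]
R2 <- R2 - (-3)*R1:  [  0  -4  -2  |  -3   1   0 ]
R3 <- R3 - (4)*R1:  [   0  -16   -2  |    4    0    1 ]
R2 <- (1/-4)*R2:  [    0     1   1/2  |   3/4  -1/4     0 ]
R1 <- R1 - (5)*R2:  [     1      0    1/2  |  -19/4    5/4      0 ]
R3 <- R3 - (-16)*R2:  [  0   0   6  |  16  -4   1 ]
R3 <- (1/6)*R3:  [    0     0     1  |   8/3  -2/3   1/6 ]
R1 <- R1 - (1/2)*R3:  [      1       0       0  |  -73/12   19/12   -1/12 ]
R2 <- R2 - (1/2)*R3:  [     0      1      0  |  -7/12   1/12  -1/12 ]
Right block of [I | A^{-1}] is the inverse:
[ -73/12  19/12  -1/12 ]
[  -7/12   1/12  -1/12 ]
[    8/3   -2/3    1/6 ]

inverse = [-73/12 19/12 -1/12; -7/12 1/12 -1/12; 8/3 -2/3 1/6]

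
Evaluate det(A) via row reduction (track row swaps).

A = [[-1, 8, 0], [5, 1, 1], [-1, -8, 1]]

det(A) = -57

Forward elimination:
R2 <- R2 - (-5)*R1:  [  0  41   1 ]
R3 <- R3 - (1)*R1:  [   0  -16    1 ]
R3 <- R3 - (-16/41)*R2:  [     0      0  57/41 ]
Upper-triangular form:
[ -1   8      0 ]
[  0  41      1 ]
[  0   0  57/41 ]
det(A) = (-1)^0 * (-1) * (41) * (57/41) = -57  (0 row swaps -> sign +1)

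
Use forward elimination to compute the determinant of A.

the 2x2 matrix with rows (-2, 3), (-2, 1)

Forward elimination:
R2 <- R2 - (1)*R1:  [  0  -2 ]
Upper-triangular form:
[ -2   3 ]
[  0  -2 ]
det(A) = (-1)^0 * (-2) * (-2) = 4  (0 row swaps -> sign +1)

det(A) = 4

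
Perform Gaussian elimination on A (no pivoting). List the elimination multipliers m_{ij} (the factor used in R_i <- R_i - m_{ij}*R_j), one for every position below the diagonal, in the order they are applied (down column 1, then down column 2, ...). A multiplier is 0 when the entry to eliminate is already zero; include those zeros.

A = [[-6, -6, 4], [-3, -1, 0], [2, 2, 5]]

Forward elimination:
R2 <- R2 - (1/2)*R1:  [  0   2  -2 ]
R3 <- R3 - (-1/3)*R1:  [    0     0  19/3 ]
R3: entry in column 2 is already 0 -> m_{32} = 0 (no row operation needed)
Multipliers (in order of application): m_{21} = 1/2, m_{31} = -1/3, m_{32} = 0

multipliers: 1/2, -1/3, 0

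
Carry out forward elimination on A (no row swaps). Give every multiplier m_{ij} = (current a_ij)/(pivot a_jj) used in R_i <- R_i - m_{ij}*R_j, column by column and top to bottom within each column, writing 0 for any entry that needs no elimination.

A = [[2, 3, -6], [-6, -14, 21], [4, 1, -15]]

multipliers: -3, 2, 1

Forward elimination:
R2 <- R2 - (-3)*R1:  [  0  -5   3 ]
R3 <- R3 - (2)*R1:  [  0  -5  -3 ]
R3 <- R3 - (1)*R2:  [  0   0  -6 ]
Multipliers (in order of application): m_{21} = -3, m_{31} = 2, m_{32} = 1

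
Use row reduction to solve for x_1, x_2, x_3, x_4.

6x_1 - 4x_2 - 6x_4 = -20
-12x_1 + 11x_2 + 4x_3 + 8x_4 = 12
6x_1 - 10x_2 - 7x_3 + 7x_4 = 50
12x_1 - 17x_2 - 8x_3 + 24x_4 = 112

(-3, -4, -1, 3)

Forward elimination on [A|b]:
R2 <- R2 - (-2)*R1:  [   0    3    4   -4  -28 ]
R3 <- R3 - (1)*R1:  [  0  -6  -7  13  70 ]
R4 <- R4 - (2)*R1:  [   0   -9   -8   36  152 ]
R3 <- R3 - (-2)*R2:  [  0   0   1   5  14 ]
R4 <- R4 - (-3)*R2:  [  0   0   4  24  68 ]
R4 <- R4 - (4)*R3:  [  0   0   0   4  12 ]
Row echelon form:
[ 6  -4  0  -6  |  -20 ]
[ 0   3  4  -4  |  -28 ]
[ 0   0  1   5  |   14 ]
[ 0   0  0   4  |   12 ]
Back-substitution:
x_4 = (12) / 4 = 3
x_3 = (14 - (5)*(3)) / 1 = -1
x_2 = (-28 - (4)*(-1) - (-4)*(3)) / 3 = -4
x_1 = (-20 - (-4)*(-4) - (-6)*(3)) / 6 = -3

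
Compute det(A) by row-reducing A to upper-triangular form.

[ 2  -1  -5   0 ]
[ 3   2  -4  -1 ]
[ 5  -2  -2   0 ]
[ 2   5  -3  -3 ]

det(A) = -86

Forward elimination:
R2 <- R2 - (3/2)*R1:  [   0  7/2  7/2   -1 ]
R3 <- R3 - (5/2)*R1:  [    0   1/2  21/2     0 ]
R4 <- R4 - (1)*R1:  [  0   6   2  -3 ]
R3 <- R3 - (1/7)*R2:  [   0    0   10  1/7 ]
R4 <- R4 - (12/7)*R2:  [    0     0    -4  -9/7 ]
R4 <- R4 - (-2/5)*R3:  [      0       0       0  -43/35 ]
Upper-triangular form:
[ 2   -1   -5       0 ]
[ 0  7/2  7/2      -1 ]
[ 0    0   10     1/7 ]
[ 0    0    0  -43/35 ]
det(A) = (-1)^0 * (2) * (7/2) * (10) * (-43/35) = -86  (0 row swaps -> sign +1)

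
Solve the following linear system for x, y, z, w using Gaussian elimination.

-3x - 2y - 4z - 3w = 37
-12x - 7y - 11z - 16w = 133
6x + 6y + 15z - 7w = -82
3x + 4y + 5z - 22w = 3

(-3, -3, -4, -2)

Forward elimination on [A|b]:
R2 <- R2 - (4)*R1:  [   0    1    5   -4  -15 ]
R3 <- R3 - (-2)*R1:  [   0    2    7  -13   -8 ]
R4 <- R4 - (-1)*R1:  [   0    2    1  -25   40 ]
R3 <- R3 - (2)*R2:  [  0   0  -3  -5  22 ]
R4 <- R4 - (2)*R2:  [   0    0   -9  -17   70 ]
R4 <- R4 - (3)*R3:  [  0   0   0  -2   4 ]
Row echelon form:
[ -3  -2  -4  -3  |   37 ]
[  0   1   5  -4  |  -15 ]
[  0   0  -3  -5  |   22 ]
[  0   0   0  -2  |    4 ]
Back-substitution:
w = (4) / -2 = -2
z = (22 - (-5)*(-2)) / -3 = -4
y = (-15 - (5)*(-4) - (-4)*(-2)) / 1 = -3
x = (37 - (-2)*(-3) - (-4)*(-4) - (-3)*(-2)) / -3 = -3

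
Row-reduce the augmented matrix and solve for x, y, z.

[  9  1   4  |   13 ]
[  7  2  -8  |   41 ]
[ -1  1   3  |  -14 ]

Forward elimination on [A|b]:
R2 <- R2 - (7/9)*R1:  [      0    11/9  -100/9   278/9 ]
R3 <- R3 - (-1/9)*R1:  [      0    10/9    31/9  -113/9 ]
R3 <- R3 - (10/11)*R2:  [       0        0   149/11  -447/11 ]
Row echelon form:
[ 9     1       4  |       13 ]
[ 0  11/9  -100/9  |    278/9 ]
[ 0     0  149/11  |  -447/11 ]
Back-substitution:
z = (-447/11) / (149/11) = -3
y = (278/9 - (-100/9)*(-3)) / (11/9) = -2
x = (13 - (1)*(-2) - (4)*(-3)) / 9 = 3

(3, -2, -3)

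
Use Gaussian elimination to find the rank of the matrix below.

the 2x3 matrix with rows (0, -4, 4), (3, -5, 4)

Row reduction:
R1 <-> R2   (pivot in column 1 was zero)
[ 3  -5  4 ]
[ 0  -4  4 ]
Row echelon form:
[ 3  -5  4 ]
[ 0  -4  4 ]
Nonzero rows / pivot columns: 2

rank(A) = 2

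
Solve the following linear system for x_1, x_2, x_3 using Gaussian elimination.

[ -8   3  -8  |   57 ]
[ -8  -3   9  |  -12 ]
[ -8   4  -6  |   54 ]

Forward elimination on [A|b]:
R2 <- R2 - (1)*R1:  [   0   -6   17  -69 ]
R3 <- R3 - (1)*R1:  [  0   1   2  -3 ]
R3 <- R3 - (-1/6)*R2:  [     0      0   29/6  -29/2 ]
Row echelon form:
[ -8   3    -8  |     57 ]
[  0  -6    17  |    -69 ]
[  0   0  29/6  |  -29/2 ]
Back-substitution:
x_3 = (-29/2) / (29/6) = -3
x_2 = (-69 - (17)*(-3)) / -6 = 3
x_1 = (57 - (3)*(3) - (-8)*(-3)) / -8 = -3

(-3, 3, -3)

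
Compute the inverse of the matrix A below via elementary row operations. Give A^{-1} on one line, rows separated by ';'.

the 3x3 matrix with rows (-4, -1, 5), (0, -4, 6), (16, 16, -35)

Gauss-Jordan on [A | I]:
R1 <- (1/-4)*R1:  [    1   1/4  -5/4  |  -1/4     0     0 ]
R3 <- R3 - (16)*R1:  [   0   12  -15  |    4    0    1 ]
R2 <- (1/-4)*R2:  [    0     1  -3/2  |     0  -1/4     0 ]
R1 <- R1 - (1/4)*R2:  [    1     0  -7/8  |  -1/4  1/16     0 ]
R3 <- R3 - (12)*R2:  [ 0  0  3  |  4  3  1 ]
R3 <- (1/3)*R3:  [   0    0    1  |  4/3    1  1/3 ]
R1 <- R1 - (-7/8)*R3:  [     1      0      0  |  11/12  15/16   7/24 ]
R2 <- R2 - (-3/2)*R3:  [   0    1    0  |    2  5/4  1/2 ]
Right block of [I | A^{-1}] is the inverse:
[ 11/12  15/16  7/24 ]
[     2    5/4   1/2 ]
[   4/3      1   1/3 ]

inverse = [11/12 15/16 7/24; 2 5/4 1/2; 4/3 1 1/3]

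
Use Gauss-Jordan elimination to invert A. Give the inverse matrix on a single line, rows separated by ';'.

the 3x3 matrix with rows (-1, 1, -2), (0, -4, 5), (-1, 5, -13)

Gauss-Jordan on [A | I]:
R1 <- (1/-1)*R1:  [  1  -1   2  |  -1   0   0 ]
R3 <- R3 - (-1)*R1:  [   0    4  -11  |   -1    0    1 ]
R2 <- (1/-4)*R2:  [    0     1  -5/4  |     0  -1/4     0 ]
R1 <- R1 - (-1)*R2:  [    1     0   3/4  |    -1  -1/4     0 ]
R3 <- R3 - (4)*R2:  [  0   0  -6  |  -1   1   1 ]
R3 <- (1/-6)*R3:  [    0     0     1  |   1/6  -1/6  -1/6 ]
R1 <- R1 - (3/4)*R3:  [    1     0     0  |  -9/8  -1/8   1/8 ]
R2 <- R2 - (-5/4)*R3:  [      0       1       0  |    5/24  -11/24   -5/24 ]
Right block of [I | A^{-1}] is the inverse:
[ -9/8    -1/8    1/8 ]
[ 5/24  -11/24  -5/24 ]
[  1/6    -1/6   -1/6 ]

inverse = [-9/8 -1/8 1/8; 5/24 -11/24 -5/24; 1/6 -1/6 -1/6]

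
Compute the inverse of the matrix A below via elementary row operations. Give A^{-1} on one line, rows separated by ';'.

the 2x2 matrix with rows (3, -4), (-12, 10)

inverse = [-5/9 -2/9; -2/3 -1/6]

Gauss-Jordan on [A | I]:
R1 <- (1/3)*R1:  [    1  -4/3  |   1/3     0 ]
R2 <- R2 - (-12)*R1:  [  0  -6  |   4   1 ]
R2 <- (1/-6)*R2:  [    0     1  |  -2/3  -1/6 ]
R1 <- R1 - (-4/3)*R2:  [    1     0  |  -5/9  -2/9 ]
Right block of [I | A^{-1}] is the inverse:
[ -5/9  -2/9 ]
[ -2/3  -1/6 ]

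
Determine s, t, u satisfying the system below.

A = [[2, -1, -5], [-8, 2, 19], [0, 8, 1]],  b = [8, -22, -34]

Forward elimination on [A|b]:
R2 <- R2 - (-4)*R1:  [  0  -2  -1  10 ]
R3 <- R3 - (-4)*R2:  [  0   0  -3   6 ]
Row echelon form:
[ 2  -1  -5  |   8 ]
[ 0  -2  -1  |  10 ]
[ 0   0  -3  |   6 ]
Back-substitution:
u = (6) / -3 = -2
t = (10 - (-1)*(-2)) / -2 = -4
s = (8 - (-1)*(-4) - (-5)*(-2)) / 2 = -3

(-3, -4, -2)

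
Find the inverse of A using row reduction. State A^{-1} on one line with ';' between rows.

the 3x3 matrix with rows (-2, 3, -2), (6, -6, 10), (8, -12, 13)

Gauss-Jordan on [A | I]:
R1 <- (1/-2)*R1:  [    1  -3/2     1  |  -1/2     0     0 ]
R2 <- R2 - (6)*R1:  [ 0  3  4  |  3  1  0 ]
R3 <- R3 - (8)*R1:  [ 0  0  5  |  4  0  1 ]
R2 <- (1/3)*R2:  [   0    1  4/3  |    1  1/3    0 ]
R1 <- R1 - (-3/2)*R2:  [   1    0    3  |    1  1/2    0 ]
R3 <- (1/5)*R3:  [   0    0    1  |  4/5    0  1/5 ]
R1 <- R1 - (3)*R3:  [    1     0     0  |  -7/5   1/2  -3/5 ]
R2 <- R2 - (4/3)*R3:  [     0      1      0  |  -1/15    1/3  -4/15 ]
Right block of [I | A^{-1}] is the inverse:
[  -7/5  1/2   -3/5 ]
[ -1/15  1/3  -4/15 ]
[   4/5    0    1/5 ]

inverse = [-7/5 1/2 -3/5; -1/15 1/3 -4/15; 4/5 0 1/5]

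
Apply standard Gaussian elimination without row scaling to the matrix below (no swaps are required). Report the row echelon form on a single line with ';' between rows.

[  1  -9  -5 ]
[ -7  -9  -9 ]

REF = [1 -9 -5; 0 -72 -44]

Forward elimination:
R2 <- R2 - (-7)*R1:  [   0  -72  -44 ]
Row echelon form:
[ 1   -9   -5 ]
[ 0  -72  -44 ]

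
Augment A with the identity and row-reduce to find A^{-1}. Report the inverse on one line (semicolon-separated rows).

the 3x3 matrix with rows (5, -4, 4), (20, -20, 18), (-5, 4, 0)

Gauss-Jordan on [A | I]:
R1 <- (1/5)*R1:  [    1  -4/5   4/5  |   1/5     0     0 ]
R2 <- R2 - (20)*R1:  [  0  -4   2  |  -4   1   0 ]
R3 <- R3 - (-5)*R1:  [ 0  0  4  |  1  0  1 ]
R2 <- (1/-4)*R2:  [    0     1  -1/2  |     1  -1/4     0 ]
R1 <- R1 - (-4/5)*R2:  [    1     0   2/5  |     1  -1/5     0 ]
R3 <- (1/4)*R3:  [   0    0    1  |  1/4    0  1/4 ]
R1 <- R1 - (2/5)*R3:  [     1      0      0  |   9/10   -1/5  -1/10 ]
R2 <- R2 - (-1/2)*R3:  [    0     1     0  |   9/8  -1/4   1/8 ]
Right block of [I | A^{-1}] is the inverse:
[ 9/10  -1/5  -1/10 ]
[  9/8  -1/4    1/8 ]
[  1/4     0    1/4 ]

inverse = [9/10 -1/5 -1/10; 9/8 -1/4 1/8; 1/4 0 1/4]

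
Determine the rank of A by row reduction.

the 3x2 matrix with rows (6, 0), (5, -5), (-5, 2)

rank(A) = 2

Row reduction:
R2 <- R2 - (5/6)*R1:  [  0  -5 ]
R3 <- R3 - (-5/6)*R1:  [ 0  2 ]
R3 <- R3 - (-2/5)*R2:  [ 0  0 ]
Row echelon form:
[ 6   0 ]
[ 0  -5 ]
[ 0   0 ]
Nonzero rows / pivot columns: 2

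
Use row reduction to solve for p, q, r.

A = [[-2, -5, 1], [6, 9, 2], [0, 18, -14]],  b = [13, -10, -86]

Forward elimination on [A|b]:
R2 <- R2 - (-3)*R1:  [  0  -6   5  29 ]
R3 <- R3 - (-3)*R2:  [ 0  0  1  1 ]
Row echelon form:
[ -2  -5  1  |  13 ]
[  0  -6  5  |  29 ]
[  0   0  1  |   1 ]
Back-substitution:
r = (1) / 1 = 1
q = (29 - (5)*(1)) / -6 = -4
p = (13 - (-5)*(-4) - (1)*(1)) / -2 = 4

(4, -4, 1)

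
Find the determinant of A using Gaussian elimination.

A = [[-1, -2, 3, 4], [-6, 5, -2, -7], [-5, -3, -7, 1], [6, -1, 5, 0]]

Forward elimination:
R2 <- R2 - (6)*R1:  [   0   17  -20  -31 ]
R3 <- R3 - (5)*R1:  [   0    7  -22  -19 ]
R4 <- R4 - (-6)*R1:  [   0  -13   23   24 ]
R3 <- R3 - (7/17)*R2:  [       0        0  -234/17  -106/17 ]
R4 <- R4 - (-13/17)*R2:  [      0       0  131/17    5/17 ]
R4 <- R4 - (-131/234)*R3:  [        0         0         0  -374/117 ]
Upper-triangular form:
[ -1  -2        3         4 ]
[  0  17      -20       -31 ]
[  0   0  -234/17   -106/17 ]
[  0   0        0  -374/117 ]
det(A) = (-1)^0 * (-1) * (17) * (-234/17) * (-374/117) = -748  (0 row swaps -> sign +1)

det(A) = -748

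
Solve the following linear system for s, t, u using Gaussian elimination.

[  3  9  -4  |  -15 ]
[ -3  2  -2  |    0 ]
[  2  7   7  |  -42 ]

(0, -3, -3)

Forward elimination on [A|b]:
R2 <- R2 - (-1)*R1:  [   0   11   -6  -15 ]
R3 <- R3 - (2/3)*R1:  [    0     1  29/3   -32 ]
R3 <- R3 - (1/11)*R2:  [       0        0   337/33  -337/11 ]
Row echelon form:
[ 3   9      -4  |      -15 ]
[ 0  11      -6  |      -15 ]
[ 0   0  337/33  |  -337/11 ]
Back-substitution:
u = (-337/11) / (337/33) = -3
t = (-15 - (-6)*(-3)) / 11 = -3
s = (-15 - (9)*(-3) - (-4)*(-3)) / 3 = 0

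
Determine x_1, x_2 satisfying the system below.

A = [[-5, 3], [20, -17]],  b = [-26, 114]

Forward elimination on [A|b]:
R2 <- R2 - (-4)*R1:  [  0  -5  10 ]
Row echelon form:
[ -5   3  |  -26 ]
[  0  -5  |   10 ]
Back-substitution:
x_2 = (10) / -5 = -2
x_1 = (-26 - (3)*(-2)) / -5 = 4

(4, -2)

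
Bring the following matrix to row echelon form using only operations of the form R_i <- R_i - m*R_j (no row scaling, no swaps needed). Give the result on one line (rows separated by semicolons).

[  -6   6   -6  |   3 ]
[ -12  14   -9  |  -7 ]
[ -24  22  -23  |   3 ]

Forward elimination:
R2 <- R2 - (2)*R1:  [   0    2    3  -13 ]
R3 <- R3 - (4)*R1:  [  0  -2   1  -9 ]
R3 <- R3 - (-1)*R2:  [   0    0    4  -22 ]
Row echelon form:
[ -6  6  -6  |    3 ]
[  0  2   3  |  -13 ]
[  0  0   4  |  -22 ]

REF = [-6 6 -6 3; 0 2 3 -13; 0 0 4 -22]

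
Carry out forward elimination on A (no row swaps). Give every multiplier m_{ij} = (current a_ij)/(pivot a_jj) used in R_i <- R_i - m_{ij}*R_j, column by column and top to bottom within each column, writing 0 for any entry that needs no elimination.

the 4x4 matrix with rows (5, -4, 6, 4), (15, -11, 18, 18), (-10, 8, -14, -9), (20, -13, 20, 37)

Forward elimination:
R2 <- R2 - (3)*R1:  [ 0  1  0  6 ]
R3 <- R3 - (-2)*R1:  [  0   0  -2  -1 ]
R4 <- R4 - (4)*R1:  [  0   3  -4  21 ]
R3: entry in column 2 is already 0 -> m_{32} = 0 (no row operation needed)
R4 <- R4 - (3)*R2:  [  0   0  -4   3 ]
R4 <- R4 - (2)*R3:  [ 0  0  0  5 ]
Multipliers (in order of application): m_{21} = 3, m_{31} = -2, m_{41} = 4, m_{32} = 0, m_{42} = 3, m_{43} = 2

multipliers: 3, -2, 4, 0, 3, 2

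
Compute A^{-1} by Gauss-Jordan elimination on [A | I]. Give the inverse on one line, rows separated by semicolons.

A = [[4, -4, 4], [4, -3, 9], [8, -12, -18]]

Gauss-Jordan on [A | I]:
R1 <- (1/4)*R1:  [   1   -1    1  |  1/4    0    0 ]
R2 <- R2 - (4)*R1:  [  0   1   5  |  -1   1   0 ]
R3 <- R3 - (8)*R1:  [   0   -4  -26  |   -2    0    1 ]
R1 <- R1 - (-1)*R2:  [    1     0     6  |  -3/4     1     0 ]
R3 <- R3 - (-4)*R2:  [  0   0  -6  |  -6   4   1 ]
R3 <- (1/-6)*R3:  [    0     0     1  |     1  -2/3  -1/6 ]
R1 <- R1 - (6)*R3:  [     1      0      0  |  -27/4      5      1 ]
R2 <- R2 - (5)*R3:  [    0     1     0  |    -6  13/3   5/6 ]
Right block of [I | A^{-1}] is the inverse:
[ -27/4     5     1 ]
[    -6  13/3   5/6 ]
[     1  -2/3  -1/6 ]

inverse = [-27/4 5 1; -6 13/3 5/6; 1 -2/3 -1/6]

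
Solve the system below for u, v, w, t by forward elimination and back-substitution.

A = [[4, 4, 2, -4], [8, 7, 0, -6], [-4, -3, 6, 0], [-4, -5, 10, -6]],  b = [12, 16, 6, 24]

Forward elimination on [A|b]:
R2 <- R2 - (2)*R1:  [  0  -1  -4   2  -8 ]
R3 <- R3 - (-1)*R1:  [  0   1   8  -4  18 ]
R4 <- R4 - (-1)*R1:  [   0   -1   12  -10   36 ]
R3 <- R3 - (-1)*R2:  [  0   0   4  -2  10 ]
R4 <- R4 - (1)*R2:  [   0    0   16  -12   44 ]
R4 <- R4 - (4)*R3:  [  0   0   0  -4   4 ]
Row echelon form:
[ 4   4   2  -4  |  12 ]
[ 0  -1  -4   2  |  -8 ]
[ 0   0   4  -2  |  10 ]
[ 0   0   0  -4  |   4 ]
Back-substitution:
t = (4) / -4 = -1
w = (10 - (-2)*(-1)) / 4 = 2
v = (-8 - (-4)*(2) - (2)*(-1)) / -1 = -2
u = (12 - (4)*(-2) - (2)*(2) - (-4)*(-1)) / 4 = 3

(3, -2, 2, -1)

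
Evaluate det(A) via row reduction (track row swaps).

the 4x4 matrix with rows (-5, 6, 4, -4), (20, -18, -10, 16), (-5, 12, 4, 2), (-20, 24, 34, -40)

det(A) = -1080

Forward elimination:
R2 <- R2 - (-4)*R1:  [ 0  6  6  0 ]
R3 <- R3 - (1)*R1:  [ 0  6  0  6 ]
R4 <- R4 - (4)*R1:  [   0    0   18  -24 ]
R3 <- R3 - (1)*R2:  [  0   0  -6   6 ]
R4 <- R4 - (-3)*R3:  [  0   0   0  -6 ]
Upper-triangular form:
[ -5  6   4  -4 ]
[  0  6   6   0 ]
[  0  0  -6   6 ]
[  0  0   0  -6 ]
det(A) = (-1)^0 * (-5) * (6) * (-6) * (-6) = -1080  (0 row swaps -> sign +1)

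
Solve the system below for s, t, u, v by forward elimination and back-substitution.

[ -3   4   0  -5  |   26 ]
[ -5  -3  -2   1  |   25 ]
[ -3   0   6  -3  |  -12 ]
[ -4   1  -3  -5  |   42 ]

Forward elimination on [A|b]:
R2 <- R2 - (5/3)*R1:  [     0  -29/3     -2   28/3  -55/3 ]
R3 <- R3 - (1)*R1:  [   0   -4    6    2  -38 ]
R4 <- R4 - (4/3)*R1:  [     0  -13/3     -3    5/3   22/3 ]
R3 <- R3 - (12/29)*R2:  [       0        0   198/29   -54/29  -882/29 ]
R4 <- R4 - (13/29)*R2:  [      0       0  -61/29  -73/29  451/29 ]
R4 <- R4 - (-61/198)*R3:  [      0       0       0  -34/11   68/11 ]
Row echelon form:
[ -3      4       0      -5  |       26 ]
[  0  -29/3      -2    28/3  |    -55/3 ]
[  0      0  198/29  -54/29  |  -882/29 ]
[  0      0       0  -34/11  |    68/11 ]
Back-substitution:
v = (68/11) / (-34/11) = -2
u = (-882/29 - (-54/29)*(-2)) / (198/29) = -5
t = (-55/3 - (-2)*(-5) - (28/3)*(-2)) / (-29/3) = 1
s = (26 - (4)*(1) - (-5)*(-2)) / -3 = -4

(-4, 1, -5, -2)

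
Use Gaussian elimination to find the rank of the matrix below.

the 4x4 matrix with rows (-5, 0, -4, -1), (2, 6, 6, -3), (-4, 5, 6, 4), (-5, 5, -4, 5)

rank(A) = 4

Row reduction:
R2 <- R2 - (-2/5)*R1:  [     0      6   22/5  -17/5 ]
R3 <- R3 - (4/5)*R1:  [    0     5  46/5  24/5 ]
R4 <- R4 - (1)*R1:  [ 0  5  0  6 ]
R3 <- R3 - (5/6)*R2:  [      0       0   83/15  229/30 ]
R4 <- R4 - (5/6)*R2:  [     0      0  -11/3   53/6 ]
R4 <- R4 - (-55/83)*R3:  [       0        0        0  1153/83 ]
Row echelon form:
[ -5  0     -4       -1 ]
[  0  6   22/5    -17/5 ]
[  0  0  83/15   229/30 ]
[  0  0      0  1153/83 ]
Nonzero rows / pivot columns: 4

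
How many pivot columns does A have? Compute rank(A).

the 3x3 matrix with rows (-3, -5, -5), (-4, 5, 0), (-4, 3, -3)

Row reduction:
R2 <- R2 - (4/3)*R1:  [    0  35/3  20/3 ]
R3 <- R3 - (4/3)*R1:  [    0  29/3  11/3 ]
R3 <- R3 - (29/35)*R2:  [     0      0  -13/7 ]
Row echelon form:
[ -3    -5     -5 ]
[  0  35/3   20/3 ]
[  0     0  -13/7 ]
Nonzero rows / pivot columns: 3

rank(A) = 3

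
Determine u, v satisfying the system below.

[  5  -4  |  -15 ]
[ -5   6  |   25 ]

(1, 5)

Forward elimination on [A|b]:
R2 <- R2 - (-1)*R1:  [  0   2  10 ]
Row echelon form:
[ 5  -4  |  -15 ]
[ 0   2  |   10 ]
Back-substitution:
v = (10) / 2 = 5
u = (-15 - (-4)*(5)) / 5 = 1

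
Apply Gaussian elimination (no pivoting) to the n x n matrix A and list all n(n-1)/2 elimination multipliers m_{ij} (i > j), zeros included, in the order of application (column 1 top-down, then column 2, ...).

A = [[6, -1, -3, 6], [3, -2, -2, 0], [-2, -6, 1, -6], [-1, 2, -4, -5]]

Forward elimination:
R2 <- R2 - (1/2)*R1:  [    0  -3/2  -1/2    -3 ]
R3 <- R3 - (-1/3)*R1:  [     0  -19/3      0     -4 ]
R4 <- R4 - (-1/6)*R1:  [    0  11/6  -9/2    -4 ]
R3 <- R3 - (38/9)*R2:  [    0     0  19/9  26/3 ]
R4 <- R4 - (-11/9)*R2:  [     0      0  -46/9  -23/3 ]
R4 <- R4 - (-46/19)*R3:  [      0       0       0  253/19 ]
Multipliers (in order of application): m_{21} = 1/2, m_{31} = -1/3, m_{41} = -1/6, m_{32} = 38/9, m_{42} = -11/9, m_{43} = -46/19

multipliers: 1/2, -1/3, -1/6, 38/9, -11/9, -46/19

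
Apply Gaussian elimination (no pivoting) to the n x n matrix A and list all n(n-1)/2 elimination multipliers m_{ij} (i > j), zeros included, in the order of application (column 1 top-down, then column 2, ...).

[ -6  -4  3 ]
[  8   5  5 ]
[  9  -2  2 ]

multipliers: -4/3, -3/2, 24

Forward elimination:
R2 <- R2 - (-4/3)*R1:  [    0  -1/3     9 ]
R3 <- R3 - (-3/2)*R1:  [    0    -8  13/2 ]
R3 <- R3 - (24)*R2:  [      0       0  -419/2 ]
Multipliers (in order of application): m_{21} = -4/3, m_{31} = -3/2, m_{32} = 24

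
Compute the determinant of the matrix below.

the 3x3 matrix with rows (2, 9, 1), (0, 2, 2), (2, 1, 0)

det(A) = 28

Forward elimination:
R3 <- R3 - (1)*R1:  [  0  -8  -1 ]
R3 <- R3 - (-4)*R2:  [ 0  0  7 ]
Upper-triangular form:
[ 2  9  1 ]
[ 0  2  2 ]
[ 0  0  7 ]
det(A) = (-1)^0 * (2) * (2) * (7) = 28  (0 row swaps -> sign +1)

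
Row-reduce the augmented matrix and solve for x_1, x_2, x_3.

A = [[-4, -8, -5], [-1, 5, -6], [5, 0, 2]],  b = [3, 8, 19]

Forward elimination on [A|b]:
R2 <- R2 - (1/4)*R1:  [     0      7  -19/4   29/4 ]
R3 <- R3 - (-5/4)*R1:  [     0    -10  -17/4   91/4 ]
R3 <- R3 - (-10/7)*R2:  [       0        0  -309/28   927/28 ]
Row echelon form:
[ -4  -8       -5  |       3 ]
[  0   7    -19/4  |    29/4 ]
[  0   0  -309/28  |  927/28 ]
Back-substitution:
x_3 = (927/28) / (-309/28) = -3
x_2 = (29/4 - (-19/4)*(-3)) / 7 = -1
x_1 = (3 - (-8)*(-1) - (-5)*(-3)) / -4 = 5

(5, -1, -3)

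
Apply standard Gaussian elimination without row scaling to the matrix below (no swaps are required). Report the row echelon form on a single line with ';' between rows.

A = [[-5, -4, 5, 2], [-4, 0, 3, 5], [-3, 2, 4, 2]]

Forward elimination:
R2 <- R2 - (4/5)*R1:  [    0  16/5    -1  17/5 ]
R3 <- R3 - (3/5)*R1:  [    0  22/5     1   4/5 ]
R3 <- R3 - (11/8)*R2:  [     0      0   19/8  -31/8 ]
Row echelon form:
[ -5    -4     5      2 ]
[  0  16/5    -1   17/5 ]
[  0     0  19/8  -31/8 ]

REF = [-5 -4 5 2; 0 16/5 -1 17/5; 0 0 19/8 -31/8]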